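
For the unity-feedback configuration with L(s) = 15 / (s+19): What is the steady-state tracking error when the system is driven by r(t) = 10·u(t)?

L(s) has no factors of s in the denominator, so the system is type 0.
K_p = lim_{s→0} L(s) = 15 / (19) = 15/19.
e_ss = 10/(1 + K_p) = 10/(34/19) = 95/17.

95/17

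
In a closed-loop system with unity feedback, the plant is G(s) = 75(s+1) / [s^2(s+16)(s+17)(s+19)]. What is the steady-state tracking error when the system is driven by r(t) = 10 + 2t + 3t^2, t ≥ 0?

413.44

System type = 2 (two poles at s=0). Treating each term separately:
  • 10: tracked with zero error.
  • 2t: tracked with zero error.
  • 3t^2: e_ss = 6/K_a with K_a=75/5168 → 413.44.
Total e_ss = 413.44.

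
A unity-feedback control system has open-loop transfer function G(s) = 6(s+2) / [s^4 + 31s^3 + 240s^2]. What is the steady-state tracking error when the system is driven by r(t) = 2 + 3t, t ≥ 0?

0

Lowest-order denominator term is 240s^2, so the open loop has 2 poles at the origin → type 2 system. Treating each term separately:
  • 2: tracked with zero error.
  • 3t: tracked with zero error.
Total e_ss = 0.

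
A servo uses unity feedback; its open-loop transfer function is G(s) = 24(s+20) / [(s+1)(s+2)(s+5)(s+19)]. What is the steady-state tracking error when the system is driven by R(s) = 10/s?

G(s) has no factors of s in the denominator, so the system is type 0.
K_p = lim_{s→0} G(s) = 24·20 / (1·2·5·19) = 48/19.
e_ss = 10/(1 + K_p) = 10/(67/19) = 190/67.

190/67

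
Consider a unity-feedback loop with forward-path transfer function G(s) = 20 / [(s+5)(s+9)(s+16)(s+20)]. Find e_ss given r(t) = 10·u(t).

G(s) has no factors of s in the denominator, so the system is type 0.
K_p = lim_{s→0} G(s) = 20 / (5·9·16·20) = 1/720.
e_ss = 10/(1 + K_p) = 10/(721/720) = 7200/721.

7200/721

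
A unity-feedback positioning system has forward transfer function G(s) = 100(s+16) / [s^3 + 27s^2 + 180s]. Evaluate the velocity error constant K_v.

Factoring s from the denominator leaves a polynomial with constant term 180, so the system is type 1.
K_v = lim_{s→0} s·G(s) = 100·16 / 180 = 80/9.

80/9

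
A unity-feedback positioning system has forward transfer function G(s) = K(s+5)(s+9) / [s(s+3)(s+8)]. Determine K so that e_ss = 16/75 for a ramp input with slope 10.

25

System type = 1 (one pole at s=0).
K_v = lim_{s→0} s·G(s) = K·5·9 / (3·8) = 1.875·K.
e_ss = 10/K_v = 16/75 ⇒ K_v = 46.875 ⇒ K = 46.875/1.875 = 25.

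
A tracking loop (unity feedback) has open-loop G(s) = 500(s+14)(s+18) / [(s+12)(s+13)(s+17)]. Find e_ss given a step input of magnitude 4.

System type = 0 (no poles at s=0).
K_p = lim_{s→0} G(s) = 500·14·18 / (12·13·17) = 10500/221.
e_ss = 4/(1 + K_p) = 4/(10721/221) = 884/10721.

884/10721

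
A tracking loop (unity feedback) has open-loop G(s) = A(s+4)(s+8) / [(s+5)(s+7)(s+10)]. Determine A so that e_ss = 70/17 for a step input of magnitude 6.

5

No free integrators in G(s): this is a type 0 system.
K_p = lim_{s→0} G(s) = A·4·8 / (5·7·10) = (16/175)·A.
e_ss = 6/(1 + K_p) = 70/17 ⇒ 1 + (16/175)·A = 51/35 ⇒ A = 5.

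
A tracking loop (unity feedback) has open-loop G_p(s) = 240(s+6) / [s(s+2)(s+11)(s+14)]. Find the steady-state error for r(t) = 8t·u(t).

77/45

G_p(s) has one factor of s in the denominator, so the system is type 1.
K_v = lim_{s→0} s·G_p(s) = 240·6 / (2·11·14) = 360/77.
e_ss = 8/K_v = 8/(360/77) = 77/45.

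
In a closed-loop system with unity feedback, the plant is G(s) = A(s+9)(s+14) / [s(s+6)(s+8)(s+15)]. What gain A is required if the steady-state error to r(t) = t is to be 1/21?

120

The open loop has one pole at the origin → type 1 system.
K_v = lim_{s→0} s·G(s) = A·9·14 / (6·8·15) = 0.175·A.
e_ss = 1/K_v = 1/21 ⇒ K_v = 21 ⇒ A = 21/0.175 = 120.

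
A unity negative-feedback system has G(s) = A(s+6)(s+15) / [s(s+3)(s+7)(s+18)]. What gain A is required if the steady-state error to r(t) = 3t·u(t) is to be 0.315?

40

One free integrator in G(s): this is a type 1 system.
K_v = lim_{s→0} s·G(s) = A·6·15 / (3·7·18) = (5/21)·A.
e_ss = 3/K_v = 0.315 ⇒ K_v = 200/21 ⇒ A = (200/21)/(5/21) = 40.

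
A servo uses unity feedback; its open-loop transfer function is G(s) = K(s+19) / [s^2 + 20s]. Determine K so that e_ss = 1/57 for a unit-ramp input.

60

Lowest-order denominator term is 20s, so the open loop has 1 pole at the origin → type 1 system.
K_v = lim_{s→0} s·G(s) = K·19 / 20 = 0.95·K.
e_ss = 1/K_v = 1/57 ⇒ K_v = 57 ⇒ K = 57/0.95 = 60.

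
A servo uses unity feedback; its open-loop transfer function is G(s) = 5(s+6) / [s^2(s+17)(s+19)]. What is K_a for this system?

Two free integrators in G(s): this is a type 2 system.
K_a = lim_{s→0} s^2·G(s) = 5·6 / (17·19) = 30/323.

30/323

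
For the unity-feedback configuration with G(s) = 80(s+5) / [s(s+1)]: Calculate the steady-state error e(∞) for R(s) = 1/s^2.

System type = 1 (one pole at s=0).
K_v = lim_{s→0} s·G(s) = 80·5 / (1) = 400.
e_ss = 1/K_v = 1/400 = 0.0025.

0.0025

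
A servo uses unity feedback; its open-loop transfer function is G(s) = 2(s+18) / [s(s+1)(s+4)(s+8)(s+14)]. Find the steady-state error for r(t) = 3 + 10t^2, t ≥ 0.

infinity

One free integrator in G(s): this is a type 1 system. Taking each input component in turn:
  • 3: tracked with zero error.
  • 10t^2: a type-1 system cannot track it, e_ss → ∞.
The unbounded component dominates.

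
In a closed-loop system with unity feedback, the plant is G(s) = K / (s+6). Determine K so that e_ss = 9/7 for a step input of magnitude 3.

The open loop has no poles at the origin → type 0 system.
K_p = lim_{s→0} G(s) = K / (6) = (1/6)·K.
e_ss = 3/(1 + K_p) = 9/7 ⇒ 1 + (1/6)·K = 7/3 ⇒ K = 8.

8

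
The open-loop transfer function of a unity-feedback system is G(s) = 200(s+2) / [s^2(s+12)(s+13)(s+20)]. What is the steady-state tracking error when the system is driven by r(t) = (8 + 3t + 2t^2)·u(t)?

31.2

System type = 2 (two poles at s=0). Taking each input component in turn:
  • 8: tracked with zero error.
  • 3t: tracked with zero error.
  • 2t^2: e_ss = 4/K_a with K_a=5/39 → 31.2.
Total e_ss = 31.2.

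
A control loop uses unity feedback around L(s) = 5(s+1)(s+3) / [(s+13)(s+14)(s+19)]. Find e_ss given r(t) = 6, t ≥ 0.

System type = 0 (no poles at s=0).
K_p = lim_{s→0} L(s) = 5·1·3 / (13·14·19) = 15/3458.
e_ss = 6/(1 + K_p) = 6/(3473/3458) = 20748/3473.

20748/3473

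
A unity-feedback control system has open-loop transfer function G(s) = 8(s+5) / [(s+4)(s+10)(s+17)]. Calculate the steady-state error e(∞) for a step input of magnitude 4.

34/9

The open loop has no poles at the origin → type 0 system.
K_p = lim_{s→0} G(s) = 8·5 / (4·10·17) = 1/17.
e_ss = 4/(1 + K_p) = 4/(18/17) = 34/9.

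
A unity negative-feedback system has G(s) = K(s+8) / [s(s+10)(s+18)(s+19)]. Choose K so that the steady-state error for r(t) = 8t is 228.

G(s) has one factor of s in the denominator, so the system is type 1.
K_v = lim_{s→0} s·G(s) = K·8 / (10·18·19) = (2/855)·K.
e_ss = 8/K_v = 228 ⇒ K_v = 2/57 ⇒ K = (2/57)/(2/855) = 15.

15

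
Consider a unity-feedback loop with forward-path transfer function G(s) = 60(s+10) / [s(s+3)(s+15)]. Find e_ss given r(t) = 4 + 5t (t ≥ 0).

G(s) has one factor of s in the denominator, so the system is type 1. By superposition:
  • 4: tracked with zero error.
  • 5t: e_ss = 5/K_v with K_v=40/3 → 0.375.
Total e_ss = 0.375.

0.375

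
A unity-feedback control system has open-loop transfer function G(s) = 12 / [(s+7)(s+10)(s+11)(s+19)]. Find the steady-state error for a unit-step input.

7315/7321

G(s) has no factors of s in the denominator, so the system is type 0.
K_p = lim_{s→0} G(s) = 12 / (7·10·11·19) = 6/7315.
e_ss = 1/(1 + K_p) = 1/(7321/7315) = 7315/7321.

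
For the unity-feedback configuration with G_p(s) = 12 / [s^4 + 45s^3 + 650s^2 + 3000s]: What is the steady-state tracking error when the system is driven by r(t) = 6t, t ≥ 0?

Lowest-order denominator term is 3000s, so the open loop has 1 pole at the origin → type 1 system.
K_v = lim_{s→0} s·G_p(s) = 12 / 3000 = 0.004.
e_ss = 6/K_v = 6/0.004 = 1500.

1500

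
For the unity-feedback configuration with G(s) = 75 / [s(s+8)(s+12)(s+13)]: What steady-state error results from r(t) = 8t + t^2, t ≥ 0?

System type = 1 (one pole at s=0). Treating each term separately:
  • 8t: e_ss = 8/K_v with K_v=25/416 → 133.12.
  • t^2: a type-1 system cannot track it, e_ss → ∞.
The unbounded component dominates.

infinity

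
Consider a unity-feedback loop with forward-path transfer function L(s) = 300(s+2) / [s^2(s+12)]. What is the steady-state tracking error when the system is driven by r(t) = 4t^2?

The open loop has two poles at the origin → type 2 system.
K_a = lim_{s→0} s^2·L(s) = 300·2 / (12) = 50.
r(t) = 4t^2 gives R(s) = 8/s^3.
e_ss = 8/K_a = 8/50 = 0.16.

0.16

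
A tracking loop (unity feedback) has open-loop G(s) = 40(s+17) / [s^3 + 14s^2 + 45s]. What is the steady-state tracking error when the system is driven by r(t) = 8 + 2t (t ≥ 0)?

Lowest-order denominator term is 45s, so the open loop has 1 pole at the origin → type 1 system. Taking each input component in turn:
  • 8: tracked with zero error.
  • 2t: e_ss = 2/K_v with K_v=136/9 → 9/68.
Total e_ss = 9/68.

9/68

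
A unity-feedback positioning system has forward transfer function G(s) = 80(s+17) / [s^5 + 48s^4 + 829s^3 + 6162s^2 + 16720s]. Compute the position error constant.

infinity

K_p = lim_{s→0} G(s); with 1 pole at the origin the limit diverges, so K_p = ∞.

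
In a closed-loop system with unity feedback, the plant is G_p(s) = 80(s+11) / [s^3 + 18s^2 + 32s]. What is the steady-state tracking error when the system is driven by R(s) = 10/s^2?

Factoring s from the denominator leaves a polynomial with constant term 32, so the system is type 1.
K_v = lim_{s→0} s·G_p(s) = 80·11 / 32 = 27.5.
e_ss = 10/K_v = 10/27.5 = 4/11.

4/11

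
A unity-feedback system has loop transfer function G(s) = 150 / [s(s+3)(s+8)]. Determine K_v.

6.25

G(s) has one factor of s in the denominator, so the system is type 1.
K_v = lim_{s→0} s·G(s) = 150 / (3·8) = 6.25.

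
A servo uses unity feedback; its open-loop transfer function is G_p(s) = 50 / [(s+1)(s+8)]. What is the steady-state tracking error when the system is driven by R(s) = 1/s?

G_p(s) has no factors of s in the denominator, so the system is type 0.
K_p = lim_{s→0} G_p(s) = 50 / (1·8) = 6.25.
e_ss = 1/(1 + K_p) = 1/7.25 = 4/29.

4/29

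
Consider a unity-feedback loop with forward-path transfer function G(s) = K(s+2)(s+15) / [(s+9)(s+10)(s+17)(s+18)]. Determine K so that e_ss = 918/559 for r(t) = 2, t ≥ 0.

G(s) has no factors of s in the denominator, so the system is type 0.
K_p = lim_{s→0} G(s) = K·2·15 / (9·10·17·18) = (1/918)·K.
e_ss = 2/(1 + K_p) = 918/559 ⇒ 1 + (1/918)·K = 559/459 ⇒ K = 200.

200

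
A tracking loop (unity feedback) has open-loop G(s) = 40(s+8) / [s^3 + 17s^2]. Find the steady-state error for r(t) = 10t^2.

1.0625

Factoring s^2 from the denominator leaves a polynomial with constant term 17, so the system is type 2.
K_a = lim_{s→0} s^2·G(s) = 40·8 / 17 = 320/17.
r(t) = 10t^2 gives R(s) = 20/s^3.
e_ss = 20/K_a = 20/(320/17) = 1.0625.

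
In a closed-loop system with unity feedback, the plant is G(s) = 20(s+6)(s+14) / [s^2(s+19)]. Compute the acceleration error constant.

1680/19

G(s) has two factors of s in the denominator, so the system is type 2.
K_a = lim_{s→0} s^2·G(s) = 20·6·14 / (19) = 1680/19.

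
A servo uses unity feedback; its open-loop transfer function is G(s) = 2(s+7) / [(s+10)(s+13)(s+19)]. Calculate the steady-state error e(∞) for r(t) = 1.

1235/1242

G(s) has no factors of s in the denominator, so the system is type 0.
K_p = lim_{s→0} G(s) = 2·7 / (10·13·19) = 7/1235.
e_ss = 1/(1 + K_p) = 1/(1242/1235) = 1235/1242.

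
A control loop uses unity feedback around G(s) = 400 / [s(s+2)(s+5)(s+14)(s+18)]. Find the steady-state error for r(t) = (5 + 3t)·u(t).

18.9

One free integrator in G(s): this is a type 1 system. Treating each term separately:
  • 5: tracked with zero error.
  • 3t: e_ss = 3/K_v with K_v=10/63 → 18.9.
Total e_ss = 18.9.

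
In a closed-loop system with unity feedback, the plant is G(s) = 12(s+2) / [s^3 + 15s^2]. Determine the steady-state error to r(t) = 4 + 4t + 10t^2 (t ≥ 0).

12.5

Factoring s^2 from the denominator leaves a polynomial with constant term 15, so the system is type 2. Treating each term separately:
  • 4: tracked with zero error.
  • 4t: tracked with zero error.
  • 10t^2: e_ss = 20/K_a with K_a=1.6 → 12.5.
Total e_ss = 12.5.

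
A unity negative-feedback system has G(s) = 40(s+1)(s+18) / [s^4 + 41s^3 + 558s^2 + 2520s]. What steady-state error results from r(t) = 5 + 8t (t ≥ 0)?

28

Lowest-order denominator term is 2520s, so the open loop has 1 pole at the origin → type 1 system. Taking each input component in turn:
  • 5: tracked with zero error.
  • 8t: e_ss = 8/K_v with K_v=2/7 → 28.
Total e_ss = 28.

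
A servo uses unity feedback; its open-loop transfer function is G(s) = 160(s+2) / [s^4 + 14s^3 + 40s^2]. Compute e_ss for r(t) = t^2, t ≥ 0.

0.25

Lowest-order denominator term is 40s^2, so the open loop has 2 poles at the origin → type 2 system.
K_a = lim_{s→0} s^2·G(s) = 160·2 / 40 = 8.
r(t) = t^2 gives R(s) = 2/s^3.
e_ss = 2/K_a = 2/8 = 0.25.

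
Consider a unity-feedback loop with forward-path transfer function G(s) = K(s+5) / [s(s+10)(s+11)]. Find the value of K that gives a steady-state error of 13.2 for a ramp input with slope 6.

10

System type = 1 (one pole at s=0).
K_v = lim_{s→0} s·G(s) = K·5 / (10·11) = (1/22)·K.
e_ss = 6/K_v = 13.2 ⇒ K_v = 5/11 ⇒ K = (5/11)/(1/22) = 10.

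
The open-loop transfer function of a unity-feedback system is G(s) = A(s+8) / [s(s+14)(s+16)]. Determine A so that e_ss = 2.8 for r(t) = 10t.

The open loop has one pole at the origin → type 1 system.
K_v = lim_{s→0} s·G(s) = A·8 / (14·16) = (1/28)·A.
e_ss = 10/K_v = 2.8 ⇒ K_v = 25/7 ⇒ A = (25/7)/(1/28) = 100.

100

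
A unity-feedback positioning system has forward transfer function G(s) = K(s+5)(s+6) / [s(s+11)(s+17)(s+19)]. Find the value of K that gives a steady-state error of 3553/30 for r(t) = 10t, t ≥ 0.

System type = 1 (one pole at s=0).
K_v = lim_{s→0} s·G(s) = K·5·6 / (11·17·19) = (30/3553)·K.
e_ss = 10/K_v = 3553/30 ⇒ K_v = 300/3553 ⇒ K = (300/3553)/(30/3553) = 10.

10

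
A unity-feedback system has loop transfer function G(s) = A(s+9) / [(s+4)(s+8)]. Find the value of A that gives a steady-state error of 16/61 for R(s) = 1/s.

10

No free integrators in G(s): this is a type 0 system.
K_p = lim_{s→0} G(s) = A·9 / (4·8) = (9/32)·A.
e_ss = 1/(1 + K_p) = 16/61 ⇒ 1 + (9/32)·A = 3.8125 ⇒ A = 10.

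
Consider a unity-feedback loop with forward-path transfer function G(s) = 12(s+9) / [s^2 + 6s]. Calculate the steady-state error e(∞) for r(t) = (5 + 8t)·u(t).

4/9

Lowest-order denominator term is 6s, so the open loop has 1 pole at the origin → type 1 system. Treating each term separately:
  • 5: tracked with zero error.
  • 8t: e_ss = 8/K_v with K_v=18 → 4/9.
Total e_ss = 4/9.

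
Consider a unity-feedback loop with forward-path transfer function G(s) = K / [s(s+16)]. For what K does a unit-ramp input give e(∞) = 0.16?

100

One free integrator in G(s): this is a type 1 system.
K_v = lim_{s→0} s·G(s) = K / (16) = 0.0625·K.
e_ss = 1/K_v = 0.16 ⇒ K_v = 6.25 ⇒ K = 6.25/0.0625 = 100.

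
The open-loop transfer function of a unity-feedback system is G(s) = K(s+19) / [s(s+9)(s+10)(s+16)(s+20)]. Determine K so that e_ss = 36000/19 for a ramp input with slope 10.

8

G(s) has one factor of s in the denominator, so the system is type 1.
K_v = lim_{s→0} s·G(s) = K·19 / (9·10·16·20) = (19/28800)·K.
e_ss = 10/K_v = 36000/19 ⇒ K_v = 19/3600 ⇒ K = (19/3600)/(19/28800) = 8.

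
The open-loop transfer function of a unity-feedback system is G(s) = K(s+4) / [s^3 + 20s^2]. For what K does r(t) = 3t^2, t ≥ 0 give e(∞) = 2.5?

The denominator has no term below 20s^2 — 2 poles at s=0, type 2.
K_a = lim_{s→0} s^2·G(s) = K·4 / 20 = 0.2·K.
e_ss = 6/K_a = 2.5 ⇒ K_a = 2.4 ⇒ K = 2.4/0.2 = 12.

12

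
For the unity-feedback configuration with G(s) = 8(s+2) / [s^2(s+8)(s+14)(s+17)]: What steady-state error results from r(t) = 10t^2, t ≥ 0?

G(s) has two factors of s in the denominator, so the system is type 2.
K_a = lim_{s→0} s^2·G(s) = 8·2 / (8·14·17) = 1/119.
r(t) = 10t^2 gives R(s) = 20/s^3.
e_ss = 20/K_a = 20/(1/119) = 2380.

2380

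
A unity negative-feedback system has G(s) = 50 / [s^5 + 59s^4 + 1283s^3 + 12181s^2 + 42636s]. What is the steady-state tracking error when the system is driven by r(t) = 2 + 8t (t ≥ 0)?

6821.76

Factoring s from the denominator leaves a polynomial with constant term 42636, so the system is type 1. By superposition:
  • 2: tracked with zero error.
  • 8t: e_ss = 8/K_v with K_v=25/21318 → 6821.76.
Total e_ss = 6821.76.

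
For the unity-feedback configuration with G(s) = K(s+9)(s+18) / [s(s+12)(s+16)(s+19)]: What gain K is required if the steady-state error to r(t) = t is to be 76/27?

One free integrator in G(s): this is a type 1 system.
K_v = lim_{s→0} s·G(s) = K·9·18 / (12·16·19) = (27/608)·K.
e_ss = 1/K_v = 76/27 ⇒ K_v = 27/76 ⇒ K = (27/76)/(27/608) = 8.

8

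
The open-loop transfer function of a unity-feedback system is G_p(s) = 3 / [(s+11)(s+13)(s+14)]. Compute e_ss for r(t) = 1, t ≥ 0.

G_p(s) has no factors of s in the denominator, so the system is type 0.
K_p = lim_{s→0} G_p(s) = 3 / (11·13·14) = 3/2002.
e_ss = 1/(1 + K_p) = 1/(2005/2002) = 2002/2005.

2002/2005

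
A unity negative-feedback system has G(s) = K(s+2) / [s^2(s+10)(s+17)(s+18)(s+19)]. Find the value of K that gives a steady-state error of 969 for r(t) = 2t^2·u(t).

120

Two free integrators in G(s): this is a type 2 system.
K_a = lim_{s→0} s^2·G(s) = K·2 / (10·17·18·19) = (1/29070)·K.
e_ss = 4/K_a = 969 ⇒ K_a = 4/969 ⇒ K = (4/969)/(1/29070) = 120.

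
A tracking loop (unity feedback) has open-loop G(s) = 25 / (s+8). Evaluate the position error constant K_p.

3.125

No free integrators in G(s): this is a type 0 system.
K_p = lim_{s→0} G(s) = 25 / (8) = 3.125.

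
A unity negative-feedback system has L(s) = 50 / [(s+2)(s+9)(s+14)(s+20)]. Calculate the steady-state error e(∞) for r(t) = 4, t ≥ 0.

No free integrators in L(s): this is a type 0 system.
K_p = lim_{s→0} L(s) = 50 / (2·9·14·20) = 5/504.
e_ss = 4/(1 + K_p) = 4/(509/504) = 2016/509.

2016/509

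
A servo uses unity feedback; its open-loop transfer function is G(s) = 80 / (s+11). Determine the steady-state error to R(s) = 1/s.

11/91

System type = 0 (no poles at s=0).
K_p = lim_{s→0} G(s) = 80 / (11) = 80/11.
e_ss = 1/(1 + K_p) = 1/(91/11) = 11/91.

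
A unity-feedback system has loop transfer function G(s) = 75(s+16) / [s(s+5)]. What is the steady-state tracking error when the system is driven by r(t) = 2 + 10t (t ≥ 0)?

One free integrator in G(s): this is a type 1 system. By superposition:
  • 2: tracked with zero error.
  • 10t: e_ss = 10/K_v with K_v=240 → 1/24.
Total e_ss = 1/24.

1/24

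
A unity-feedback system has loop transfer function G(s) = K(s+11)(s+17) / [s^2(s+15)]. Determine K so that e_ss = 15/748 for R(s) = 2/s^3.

8

Two free integrators in G(s): this is a type 2 system.
K_a = lim_{s→0} s^2·G(s) = K·11·17 / (15) = (187/15)·K.
e_ss = 2/K_a = 15/748 ⇒ K_a = 1496/15 ⇒ K = (1496/15)/(187/15) = 8.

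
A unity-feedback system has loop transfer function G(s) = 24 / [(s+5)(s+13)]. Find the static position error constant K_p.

24/65

G(s) has no factors of s in the denominator, so the system is type 0.
K_p = lim_{s→0} G(s) = 24 / (5·13) = 24/65.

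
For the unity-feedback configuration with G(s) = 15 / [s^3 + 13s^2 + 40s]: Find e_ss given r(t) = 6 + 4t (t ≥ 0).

32/3

The denominator has no term below 40s — 1 pole at s=0, type 1. Taking each input component in turn:
  • 6: tracked with zero error.
  • 4t: e_ss = 4/K_v with K_v=0.375 → 32/3.
Total e_ss = 32/3.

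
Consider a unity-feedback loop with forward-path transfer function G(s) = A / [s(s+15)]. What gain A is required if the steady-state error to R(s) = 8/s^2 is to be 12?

One free integrator in G(s): this is a type 1 system.
K_v = lim_{s→0} s·G(s) = A / (15) = (1/15)·A.
e_ss = 8/K_v = 12 ⇒ K_v = 2/3 ⇒ A = (2/3)/(1/15) = 10.

10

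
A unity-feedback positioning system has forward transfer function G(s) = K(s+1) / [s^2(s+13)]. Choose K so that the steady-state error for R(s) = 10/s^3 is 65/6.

12

Two free integrators in G(s): this is a type 2 system.
K_a = lim_{s→0} s^2·G(s) = K·1 / (13) = (1/13)·K.
e_ss = 10/K_a = 65/6 ⇒ K_a = 12/13 ⇒ K = (12/13)/(1/13) = 12.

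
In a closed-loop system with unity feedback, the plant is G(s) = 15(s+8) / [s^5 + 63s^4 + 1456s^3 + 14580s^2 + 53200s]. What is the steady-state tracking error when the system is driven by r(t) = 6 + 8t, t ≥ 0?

The denominator has no term below 53200s — 1 pole at s=0, type 1. Taking each input component in turn:
  • 6: tracked with zero error.
  • 8t: e_ss = 8/K_v with K_v=3/1330 → 10640/3.
Total e_ss = 10640/3.

10640/3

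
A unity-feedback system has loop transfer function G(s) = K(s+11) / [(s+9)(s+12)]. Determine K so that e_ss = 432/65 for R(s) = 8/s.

No free integrators in G(s): this is a type 0 system.
K_p = lim_{s→0} G(s) = K·11 / (9·12) = (11/108)·K.
e_ss = 8/(1 + K_p) = 432/65 ⇒ 1 + (11/108)·K = 65/54 ⇒ K = 2.

2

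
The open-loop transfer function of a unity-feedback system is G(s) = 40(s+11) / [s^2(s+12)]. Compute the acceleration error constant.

Two free integrators in G(s): this is a type 2 system.
K_a = lim_{s→0} s^2·G(s) = 40·11 / (12) = 110/3.

110/3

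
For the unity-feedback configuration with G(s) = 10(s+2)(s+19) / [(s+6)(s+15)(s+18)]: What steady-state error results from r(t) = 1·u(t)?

No free integrators in G(s): this is a type 0 system.
K_p = lim_{s→0} G(s) = 10·2·19 / (6·15·18) = 19/81.
e_ss = 1/(1 + K_p) = 1/(100/81) = 0.81.

0.81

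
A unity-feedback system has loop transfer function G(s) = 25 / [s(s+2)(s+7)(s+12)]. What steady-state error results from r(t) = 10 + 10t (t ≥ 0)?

67.2

One free integrator in G(s): this is a type 1 system. Treating each term separately:
  • 10: tracked with zero error.
  • 10t: e_ss = 10/K_v with K_v=25/168 → 67.2.
Total e_ss = 67.2.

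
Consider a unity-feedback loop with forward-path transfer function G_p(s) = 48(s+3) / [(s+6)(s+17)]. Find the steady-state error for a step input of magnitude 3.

51/41

System type = 0 (no poles at s=0).
K_p = lim_{s→0} G_p(s) = 48·3 / (6·17) = 24/17.
e_ss = 3/(1 + K_p) = 3/(41/17) = 51/41.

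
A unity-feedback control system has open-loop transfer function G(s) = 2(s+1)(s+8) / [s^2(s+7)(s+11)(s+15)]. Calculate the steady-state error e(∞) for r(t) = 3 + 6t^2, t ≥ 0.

G(s) has two factors of s in the denominator, so the system is type 2. By superposition:
  • 3: tracked with zero error.
  • 6t^2: e_ss = 12/K_a with K_a=16/1155 → 866.25.
Total e_ss = 866.25.

866.25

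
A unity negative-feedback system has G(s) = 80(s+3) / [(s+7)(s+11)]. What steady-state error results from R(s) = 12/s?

No free integrators in G(s): this is a type 0 system.
K_p = lim_{s→0} G(s) = 80·3 / (7·11) = 240/77.
e_ss = 12/(1 + K_p) = 12/(317/77) = 924/317.

924/317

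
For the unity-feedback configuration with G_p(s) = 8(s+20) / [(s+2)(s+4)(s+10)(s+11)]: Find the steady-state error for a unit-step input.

No free integrators in G_p(s): this is a type 0 system.
K_p = lim_{s→0} G_p(s) = 8·20 / (2·4·10·11) = 2/11.
e_ss = 1/(1 + K_p) = 1/(13/11) = 11/13.

11/13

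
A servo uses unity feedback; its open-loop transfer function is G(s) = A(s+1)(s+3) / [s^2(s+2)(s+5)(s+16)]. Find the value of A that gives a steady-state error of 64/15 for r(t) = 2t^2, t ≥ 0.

50

G(s) has two factors of s in the denominator, so the system is type 2.
K_a = lim_{s→0} s^2·G(s) = A·1·3 / (2·5·16) = (3/160)·A.
e_ss = 4/K_a = 64/15 ⇒ K_a = 0.9375 ⇒ A = 0.9375/(3/160) = 50.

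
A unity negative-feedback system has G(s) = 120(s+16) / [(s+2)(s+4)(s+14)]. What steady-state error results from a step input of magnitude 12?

No free integrators in G(s): this is a type 0 system.
K_p = lim_{s→0} G(s) = 120·16 / (2·4·14) = 120/7.
e_ss = 12/(1 + K_p) = 12/(127/7) = 84/127.

84/127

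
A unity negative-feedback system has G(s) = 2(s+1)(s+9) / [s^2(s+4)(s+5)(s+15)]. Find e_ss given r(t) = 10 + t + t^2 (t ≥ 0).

The open loop has two poles at the origin → type 2 system. By superposition:
  • 10: tracked with zero error.
  • t: tracked with zero error.
  • t^2: e_ss = 2/K_a with K_a=0.06 → 100/3.
Total e_ss = 100/3.

100/3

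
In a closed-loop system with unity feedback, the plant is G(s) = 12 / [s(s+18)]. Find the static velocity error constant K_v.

One free integrator in G(s): this is a type 1 system.
K_v = lim_{s→0} s·G(s) = 12 / (18) = 2/3.

2/3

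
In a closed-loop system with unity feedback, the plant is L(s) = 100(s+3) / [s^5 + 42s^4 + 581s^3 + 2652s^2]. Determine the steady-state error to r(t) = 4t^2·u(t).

70.72

Factoring s^2 from the denominator leaves a polynomial with constant term 2652, so the system is type 2.
K_a = lim_{s→0} s^2·L(s) = 100·3 / 2652 = 25/221.
r(t) = 4t^2 gives R(s) = 8/s^3.
e_ss = 8/K_a = 8/(25/221) = 70.72.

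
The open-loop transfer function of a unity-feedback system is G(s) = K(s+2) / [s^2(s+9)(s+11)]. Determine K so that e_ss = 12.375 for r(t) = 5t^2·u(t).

40

G(s) has two factors of s in the denominator, so the system is type 2.
K_a = lim_{s→0} s^2·G(s) = K·2 / (9·11) = (2/99)·K.
e_ss = 10/K_a = 12.375 ⇒ K_a = 80/99 ⇒ K = (80/99)/(2/99) = 40.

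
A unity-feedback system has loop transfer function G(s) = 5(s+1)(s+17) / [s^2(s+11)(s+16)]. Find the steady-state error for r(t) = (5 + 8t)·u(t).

0

The open loop has two poles at the origin → type 2 system. Taking each input component in turn:
  • 5: tracked with zero error.
  • 8t: tracked with zero error.
Total e_ss = 0.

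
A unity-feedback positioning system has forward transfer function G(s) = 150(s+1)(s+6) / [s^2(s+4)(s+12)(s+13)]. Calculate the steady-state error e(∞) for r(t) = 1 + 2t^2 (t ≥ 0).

System type = 2 (two poles at s=0). By superposition:
  • 1: tracked with zero error.
  • 2t^2: e_ss = 4/K_a with K_a=75/52 → 208/75.
Total e_ss = 208/75.

208/75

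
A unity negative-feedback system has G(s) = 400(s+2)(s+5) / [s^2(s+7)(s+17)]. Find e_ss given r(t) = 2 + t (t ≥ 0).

0

Two free integrators in G(s): this is a type 2 system. Treating each term separately:
  • 2: tracked with zero error.
  • t: tracked with zero error.
Total e_ss = 0.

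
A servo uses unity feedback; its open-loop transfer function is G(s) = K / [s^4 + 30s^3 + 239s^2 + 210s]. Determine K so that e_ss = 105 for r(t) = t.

2

Factoring s from the denominator leaves a polynomial with constant term 210, so the system is type 1.
K_v = lim_{s→0} s·G(s) = K / 210 = (1/210)·K.
e_ss = 1/K_v = 105 ⇒ K_v = 1/105 ⇒ K = (1/105)/(1/210) = 2.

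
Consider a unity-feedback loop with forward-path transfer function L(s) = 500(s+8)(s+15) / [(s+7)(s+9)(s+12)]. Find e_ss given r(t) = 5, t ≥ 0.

315/5063

No free integrators in L(s): this is a type 0 system.
K_p = lim_{s→0} L(s) = 500·8·15 / (7·9·12) = 5000/63.
e_ss = 5/(1 + K_p) = 5/(5063/63) = 315/5063.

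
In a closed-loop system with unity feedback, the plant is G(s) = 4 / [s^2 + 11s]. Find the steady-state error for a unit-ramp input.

The denominator has no term below 11s — 1 pole at s=0, type 1.
K_v = lim_{s→0} s·G(s) = 4 / 11 = 4/11.
e_ss = 1/K_v = 1/(4/11) = 2.75.

2.75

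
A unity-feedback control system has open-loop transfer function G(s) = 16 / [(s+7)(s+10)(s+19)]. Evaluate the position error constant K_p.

The open loop has no poles at the origin → type 0 system.
K_p = lim_{s→0} G(s) = 16 / (7·10·19) = 8/665.

8/665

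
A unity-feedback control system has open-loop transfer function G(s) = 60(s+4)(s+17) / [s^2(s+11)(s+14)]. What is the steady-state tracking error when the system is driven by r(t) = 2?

The open loop has two poles at the origin → type 2 system.
K_p = ∞ for a type-2 system; e_ss to a step is zero.

0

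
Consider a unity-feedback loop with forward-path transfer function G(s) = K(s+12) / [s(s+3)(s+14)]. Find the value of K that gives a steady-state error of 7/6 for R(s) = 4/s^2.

System type = 1 (one pole at s=0).
K_v = lim_{s→0} s·G(s) = K·12 / (3·14) = (2/7)·K.
e_ss = 4/K_v = 7/6 ⇒ K_v = 24/7 ⇒ K = (24/7)/(2/7) = 12.

12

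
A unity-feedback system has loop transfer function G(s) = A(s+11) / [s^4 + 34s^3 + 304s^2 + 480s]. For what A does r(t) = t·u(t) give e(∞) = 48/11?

The denominator has no term below 480s — 1 pole at s=0, type 1.
K_v = lim_{s→0} s·G(s) = A·11 / 480 = (11/480)·A.
e_ss = 1/K_v = 48/11 ⇒ K_v = 11/48 ⇒ A = (11/48)/(11/480) = 10.

10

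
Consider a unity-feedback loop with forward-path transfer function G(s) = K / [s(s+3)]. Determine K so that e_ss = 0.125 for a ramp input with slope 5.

120

One free integrator in G(s): this is a type 1 system.
K_v = lim_{s→0} s·G(s) = K / (3) = (1/3)·K.
e_ss = 5/K_v = 0.125 ⇒ K_v = 40 ⇒ K = 40/(1/3) = 120.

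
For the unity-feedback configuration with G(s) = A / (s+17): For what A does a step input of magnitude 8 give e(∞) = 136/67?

No free integrators in G(s): this is a type 0 system.
K_p = lim_{s→0} G(s) = A / (17) = (1/17)·A.
e_ss = 8/(1 + K_p) = 136/67 ⇒ 1 + (1/17)·A = 67/17 ⇒ A = 50.

50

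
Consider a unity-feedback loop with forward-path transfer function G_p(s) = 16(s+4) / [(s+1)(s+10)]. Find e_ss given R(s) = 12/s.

60/37

G_p(s) has no factors of s in the denominator, so the system is type 0.
K_p = lim_{s→0} G_p(s) = 16·4 / (1·10) = 6.4.
e_ss = 12/(1 + K_p) = 12/7.4 = 60/37.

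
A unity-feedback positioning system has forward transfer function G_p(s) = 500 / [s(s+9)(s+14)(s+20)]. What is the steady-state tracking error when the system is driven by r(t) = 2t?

10.08

The open loop has one pole at the origin → type 1 system.
K_v = lim_{s→0} s·G_p(s) = 500 / (9·14·20) = 25/126.
e_ss = 2/K_v = 2/(25/126) = 10.08.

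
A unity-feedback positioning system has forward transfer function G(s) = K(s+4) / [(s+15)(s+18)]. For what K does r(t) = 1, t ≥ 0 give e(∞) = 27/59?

System type = 0 (no poles at s=0).
K_p = lim_{s→0} G(s) = K·4 / (15·18) = (2/135)·K.
e_ss = 1/(1 + K_p) = 27/59 ⇒ 1 + (2/135)·K = 59/27 ⇒ K = 80.

80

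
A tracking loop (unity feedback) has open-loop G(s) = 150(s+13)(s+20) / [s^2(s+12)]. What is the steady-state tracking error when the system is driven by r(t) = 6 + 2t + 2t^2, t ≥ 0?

2/1625

G(s) has two factors of s in the denominator, so the system is type 2. Treating each term separately:
  • 6: tracked with zero error.
  • 2t: tracked with zero error.
  • 2t^2: e_ss = 4/K_a with K_a=3250 → 2/1625.
Total e_ss = 2/1625.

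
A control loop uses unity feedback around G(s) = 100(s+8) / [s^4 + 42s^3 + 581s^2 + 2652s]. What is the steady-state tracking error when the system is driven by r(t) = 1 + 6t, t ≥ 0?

Factoring s from the denominator leaves a polynomial with constant term 2652, so the system is type 1. Taking each input component in turn:
  • 1: tracked with zero error.
  • 6t: e_ss = 6/K_v with K_v=200/663 → 19.89.
Total e_ss = 19.89.

19.89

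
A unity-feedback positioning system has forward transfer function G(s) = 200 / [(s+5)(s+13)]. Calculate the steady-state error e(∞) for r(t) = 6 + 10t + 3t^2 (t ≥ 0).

System type = 0 (no poles at s=0). Taking each input component in turn:
  • 6: e_ss = 6/(1+K_p) with K_p=40/13 → 78/53.
  • 10t: a type-0 system cannot track it, e_ss → ∞.
  • 3t^2: a type-0 system cannot track it, e_ss → ∞.
The unbounded component dominates.

infinity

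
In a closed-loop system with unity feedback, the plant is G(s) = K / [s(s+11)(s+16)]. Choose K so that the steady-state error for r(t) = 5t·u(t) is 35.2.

System type = 1 (one pole at s=0).
K_v = lim_{s→0} s·G(s) = K / (11·16) = (1/176)·K.
e_ss = 5/K_v = 35.2 ⇒ K_v = 25/176 ⇒ K = (25/176)/(1/176) = 25.

25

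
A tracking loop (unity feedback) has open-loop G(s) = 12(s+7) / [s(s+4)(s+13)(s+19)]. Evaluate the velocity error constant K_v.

One free integrator in G(s): this is a type 1 system.
K_v = lim_{s→0} s·G(s) = 12·7 / (4·13·19) = 21/247.

21/247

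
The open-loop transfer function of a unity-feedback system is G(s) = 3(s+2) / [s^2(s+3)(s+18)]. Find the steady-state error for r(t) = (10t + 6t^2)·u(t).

System type = 2 (two poles at s=0). Taking each input component in turn:
  • 10t: tracked with zero error.
  • 6t^2: e_ss = 12/K_a with K_a=1/9 → 108.
Total e_ss = 108.

108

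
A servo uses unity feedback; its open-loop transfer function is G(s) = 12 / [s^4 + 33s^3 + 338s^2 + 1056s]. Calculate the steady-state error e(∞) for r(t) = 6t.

528

The denominator has no term below 1056s — 1 pole at s=0, type 1.
K_v = lim_{s→0} s·G(s) = 12 / 1056 = 1/88.
e_ss = 6/K_v = 6/(1/88) = 528.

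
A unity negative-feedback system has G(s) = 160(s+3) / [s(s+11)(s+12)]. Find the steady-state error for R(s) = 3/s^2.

0.825

G(s) has one factor of s in the denominator, so the system is type 1.
K_v = lim_{s→0} s·G(s) = 160·3 / (11·12) = 40/11.
e_ss = 3/K_v = 3/(40/11) = 0.825.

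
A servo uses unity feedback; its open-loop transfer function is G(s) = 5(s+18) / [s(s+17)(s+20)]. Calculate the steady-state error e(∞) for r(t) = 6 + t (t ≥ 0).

One free integrator in G(s): this is a type 1 system. By superposition:
  • 6: tracked with zero error.
  • t: e_ss = 1/K_v with K_v=9/34 → 34/9.
Total e_ss = 34/9.

34/9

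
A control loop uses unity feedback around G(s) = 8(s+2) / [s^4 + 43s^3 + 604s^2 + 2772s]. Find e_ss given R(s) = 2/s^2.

346.5

The denominator has no term below 2772s — 1 pole at s=0, type 1.
K_v = lim_{s→0} s·G(s) = 8·2 / 2772 = 4/693.
e_ss = 2/K_v = 2/(4/693) = 346.5.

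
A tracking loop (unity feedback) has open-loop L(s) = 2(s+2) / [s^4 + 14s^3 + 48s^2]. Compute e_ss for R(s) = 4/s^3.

48

Factoring s^2 from the denominator leaves a polynomial with constant term 48, so the system is type 2.
K_a = lim_{s→0} s^2·L(s) = 2·2 / 48 = 1/12.
r(t) = 2t^2 gives R(s) = 4/s^3.
e_ss = 4/K_a = 4/(1/12) = 48.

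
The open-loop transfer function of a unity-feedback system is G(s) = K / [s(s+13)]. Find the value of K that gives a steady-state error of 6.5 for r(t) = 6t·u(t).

System type = 1 (one pole at s=0).
K_v = lim_{s→0} s·G(s) = K / (13) = (1/13)·K.
e_ss = 6/K_v = 6.5 ⇒ K_v = 12/13 ⇒ K = (12/13)/(1/13) = 12.

12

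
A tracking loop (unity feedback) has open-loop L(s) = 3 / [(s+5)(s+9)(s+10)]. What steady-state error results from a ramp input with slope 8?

System type = 0 (no poles at s=0).
For a type-0 system K_v = 0, so e_ss to a ramp input is unbounded.

infinity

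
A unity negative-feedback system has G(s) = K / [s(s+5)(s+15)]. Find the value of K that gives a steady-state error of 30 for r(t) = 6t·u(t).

15

G(s) has one factor of s in the denominator, so the system is type 1.
K_v = lim_{s→0} s·G(s) = K / (5·15) = (1/75)·K.
e_ss = 6/K_v = 30 ⇒ K_v = 0.2 ⇒ K = 0.2/(1/75) = 15.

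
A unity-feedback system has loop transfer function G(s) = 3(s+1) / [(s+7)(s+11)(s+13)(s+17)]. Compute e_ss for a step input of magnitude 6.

51051/8510

G(s) has no factors of s in the denominator, so the system is type 0.
K_p = lim_{s→0} G(s) = 3·1 / (7·11·13·17) = 3/17017.
e_ss = 6/(1 + K_p) = 6/(17020/17017) = 51051/8510.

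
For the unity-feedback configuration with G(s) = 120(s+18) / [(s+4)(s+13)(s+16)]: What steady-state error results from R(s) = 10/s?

No free integrators in G(s): this is a type 0 system.
K_p = lim_{s→0} G(s) = 120·18 / (4·13·16) = 135/52.
e_ss = 10/(1 + K_p) = 10/(187/52) = 520/187.

520/187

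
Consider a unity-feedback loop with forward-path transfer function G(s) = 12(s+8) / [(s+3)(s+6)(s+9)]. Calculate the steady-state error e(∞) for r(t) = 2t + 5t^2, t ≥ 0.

infinity

G(s) has no factors of s in the denominator, so the system is type 0. Treating each term separately:
  • 2t: a type-0 system cannot track it, e_ss → ∞.
  • 5t^2: a type-0 system cannot track it, e_ss → ∞.
The unbounded component dominates.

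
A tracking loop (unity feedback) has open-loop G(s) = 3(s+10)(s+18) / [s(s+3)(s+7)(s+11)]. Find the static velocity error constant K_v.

System type = 1 (one pole at s=0).
K_v = lim_{s→0} s·G(s) = 3·10·18 / (3·7·11) = 180/77.

180/77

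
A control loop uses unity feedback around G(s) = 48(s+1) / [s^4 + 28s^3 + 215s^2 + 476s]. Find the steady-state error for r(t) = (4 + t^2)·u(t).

infinity

Factoring s from the denominator leaves a polynomial with constant term 476, so the system is type 1. By superposition:
  • 4: tracked with zero error.
  • t^2: a type-1 system cannot track it, e_ss → ∞.
The unbounded component dominates.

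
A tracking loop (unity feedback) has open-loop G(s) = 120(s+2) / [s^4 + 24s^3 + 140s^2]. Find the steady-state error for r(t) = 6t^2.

Factoring s^2 from the denominator leaves a polynomial with constant term 140, so the system is type 2.
K_a = lim_{s→0} s^2·G(s) = 120·2 / 140 = 12/7.
r(t) = 6t^2 gives R(s) = 12/s^3.
e_ss = 12/K_a = 12/(12/7) = 7.

7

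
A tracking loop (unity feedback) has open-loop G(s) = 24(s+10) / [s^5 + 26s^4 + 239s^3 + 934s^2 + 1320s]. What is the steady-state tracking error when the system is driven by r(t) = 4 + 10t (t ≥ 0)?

Factoring s from the denominator leaves a polynomial with constant term 1320, so the system is type 1. By superposition:
  • 4: tracked with zero error.
  • 10t: e_ss = 10/K_v with K_v=2/11 → 55.
Total e_ss = 55.

55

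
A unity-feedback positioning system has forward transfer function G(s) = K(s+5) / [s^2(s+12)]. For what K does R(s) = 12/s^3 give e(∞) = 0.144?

200

Two free integrators in G(s): this is a type 2 system.
K_a = lim_{s→0} s^2·G(s) = K·5 / (12) = (5/12)·K.
e_ss = 12/K_a = 0.144 ⇒ K_a = 250/3 ⇒ K = (250/3)/(5/12) = 200.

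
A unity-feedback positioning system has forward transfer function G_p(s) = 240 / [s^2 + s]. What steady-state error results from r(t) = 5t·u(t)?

1/48

Lowest-order denominator term is s, so the open loop has 1 pole at the origin → type 1 system.
K_v = lim_{s→0} s·G_p(s) = 240 / 1 = 240.
e_ss = 5/K_v = 5/240 = 1/48.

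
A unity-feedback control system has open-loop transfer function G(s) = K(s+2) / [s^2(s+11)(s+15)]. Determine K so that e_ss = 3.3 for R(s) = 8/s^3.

Two free integrators in G(s): this is a type 2 system.
K_a = lim_{s→0} s^2·G(s) = K·2 / (11·15) = (2/165)·K.
e_ss = 8/K_a = 3.3 ⇒ K_a = 80/33 ⇒ K = (80/33)/(2/165) = 200.

200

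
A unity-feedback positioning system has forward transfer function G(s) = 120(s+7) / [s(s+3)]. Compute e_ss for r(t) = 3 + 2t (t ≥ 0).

1/140

System type = 1 (one pole at s=0). Taking each input component in turn:
  • 3: tracked with zero error.
  • 2t: e_ss = 2/K_v with K_v=280 → 1/140.
Total e_ss = 1/140.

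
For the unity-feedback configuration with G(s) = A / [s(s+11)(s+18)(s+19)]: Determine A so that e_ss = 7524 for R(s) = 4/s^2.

G(s) has one factor of s in the denominator, so the system is type 1.
K_v = lim_{s→0} s·G(s) = A / (11·18·19) = (1/3762)·A.
e_ss = 4/K_v = 7524 ⇒ K_v = 1/1881 ⇒ A = (1/1881)/(1/3762) = 2.

2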